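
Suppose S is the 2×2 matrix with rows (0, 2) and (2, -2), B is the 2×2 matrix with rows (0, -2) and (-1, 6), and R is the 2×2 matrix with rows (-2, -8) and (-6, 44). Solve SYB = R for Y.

Y = S⁻¹RB⁻¹ (apply S⁻¹ on the left and B⁻¹ on the right).
det S = -4, so S⁻¹ = [[1/2, 1/2], [1/2, 0]].
det B = -2, so B⁻¹ = [[-3, -1], [-1/2, 0]].
S⁻¹R = [[-4, 18], [-1, -4]].
Y = (S⁻¹R)B⁻¹ = [[3, 4], [5, 1]].

Y = [[3, 4], [5, 1]]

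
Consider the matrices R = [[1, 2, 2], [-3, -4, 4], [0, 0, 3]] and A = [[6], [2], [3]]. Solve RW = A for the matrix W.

Left-multiplying both sides by R⁻¹ gives W = R⁻¹A.
det R = 6; the adjugate gives R⁻¹ = [[-2, -1, 8/3], [3/2, 1/2, -5/3], [0, 0, 1/3]].
W = R⁻¹A = [[-2, -1, 8/3], [3/2, 1/2, -5/3], [0, 0, 1/3]] · [[6], [2], [3]] = [[-6], [5], [1]].

W = [[-6], [5], [1]]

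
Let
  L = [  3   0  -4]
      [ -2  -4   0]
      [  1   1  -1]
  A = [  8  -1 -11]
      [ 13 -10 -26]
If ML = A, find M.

Since L sits to the right of M, M = AL⁻¹.
det L = 4; the adjugate gives L⁻¹ = [[1, -1, -4], [-1/2, 1/4, 2], [1/2, -3/4, -3]].
M = AL⁻¹ = [[8, -1, -11], [13, -10, -26]] · [[1, -1, -4], [-1/2, 1/4, 2], [1/2, -3/4, -3]] = [[3, 0, -1], [5, 4, 6]].

M = [[3, 0, -1], [5, 4, 6]]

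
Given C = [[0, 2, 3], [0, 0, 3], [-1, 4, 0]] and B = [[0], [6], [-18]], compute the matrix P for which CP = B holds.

Left-multiplying both sides by C⁻¹ gives P = C⁻¹B.
det C = -6, so C⁻¹ = [[2, -2, -1], [1/2, -1/2, 0], [0, 1/3, 0]].
P = C⁻¹B = [[2, -2, -1], [1/2, -1/2, 0], [0, 1/3, 0]] · [[0], [6], [-18]] = [[6], [-3], [2]].

P = [[6], [-3], [2]]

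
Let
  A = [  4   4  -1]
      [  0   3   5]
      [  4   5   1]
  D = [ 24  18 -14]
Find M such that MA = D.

M = [[0, -4, 6]]

Right-multiplying both sides by A⁻¹ gives M = DA⁻¹.
det A = 4; the adjugate gives A⁻¹ = [[-11/2, -9/4, 23/4], [5, 2, -5], [-3, -1, 3]].
M = DA⁻¹ = [[24, 18, -14]] · [[-11/2, -9/4, 23/4], [5, 2, -5], [-3, -1, 3]] = [[0, -4, 6]].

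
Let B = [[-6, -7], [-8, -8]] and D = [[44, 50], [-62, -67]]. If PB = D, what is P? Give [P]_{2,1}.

Right-multiplying both sides by B⁻¹ gives P = DB⁻¹.
det B = -8; the adjugate gives B⁻¹ = [[1, -7/8], [-1, 3/4]].
P = DB⁻¹ = [[44, 50], [-62, -67]] · [[1, -7/8], [-1, 3/4]] = [[-6, -1], [5, 4]].

5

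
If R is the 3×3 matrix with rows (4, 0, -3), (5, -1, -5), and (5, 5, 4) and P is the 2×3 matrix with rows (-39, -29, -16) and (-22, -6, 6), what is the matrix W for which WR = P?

W = [[-1, -1, -6], [2, -4, -2]]

Right-multiplying both sides by R⁻¹ gives W = PR⁻¹.
det R = -6, so R⁻¹ = [[-7/2, 5/2, 1/2], [15/2, -31/6, -5/6], [-5, 10/3, 2/3]].
W = PR⁻¹ = [[-39, -29, -16], [-22, -6, 6]] · [[-7/2, 5/2, 1/2], [15/2, -31/6, -5/6], [-5, 10/3, 2/3]] = [[-1, -1, -6], [2, -4, -2]].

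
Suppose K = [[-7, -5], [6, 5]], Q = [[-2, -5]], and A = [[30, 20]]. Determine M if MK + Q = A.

MK = A − Q = [[32, 25]].
K is on the right of M, so right-multiply by K⁻¹: M = (A − Q)K⁻¹.
det K = -5, so K⁻¹ = [[-1, -1], [6/5, 7/5]].
M = (A − Q)K⁻¹ = [[-2, 3]].

M = [[-2, 3]]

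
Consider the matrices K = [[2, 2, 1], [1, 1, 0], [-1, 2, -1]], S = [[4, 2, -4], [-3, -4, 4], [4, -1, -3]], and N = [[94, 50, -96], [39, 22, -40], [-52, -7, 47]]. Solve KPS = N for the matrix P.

P = [[5, -2, 3], [4, 1, -3], [-3, -4, 4]]

Left-multiply by K⁻¹ and right-multiply by S⁻¹: P = K⁻¹NS⁻¹.
det K = 3, so K⁻¹ = [[-1/3, 4/3, -1/3], [1/3, -1/3, 1/3], [1, -2, 0]].
S has determinant 2; S⁻¹ = [[8, 5, -4], [7/2, 2, -2], [19/2, 6, -5]].
K⁻¹N = [[38, 15, -37], [1, 7, -3], [16, 6, -16]].
P = (K⁻¹N)S⁻¹ = [[5, -2, 3], [4, 1, -3], [-3, -4, 4]].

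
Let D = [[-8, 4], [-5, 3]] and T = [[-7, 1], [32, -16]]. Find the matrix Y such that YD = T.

Since D sits to the right of Y, Y = TD⁻¹.
det D = -4, so D⁻¹ = [[-3/4, 1], [-5/4, 2]].
Y = TD⁻¹ = [[-7, 1], [32, -16]] · [[-3/4, 1], [-5/4, 2]] = [[4, -5], [-4, 0]].

Y = [[4, -5], [-4, 0]]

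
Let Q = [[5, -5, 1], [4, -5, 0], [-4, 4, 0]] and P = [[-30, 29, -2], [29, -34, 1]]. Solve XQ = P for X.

X = [[-2, 1, 6], [1, 5, -1]]

Since Q sits to the right of X, X = PQ⁻¹.
det Q = -4; the adjugate gives Q⁻¹ = [[0, -1, -5/4], [0, -1, -1], [1, 0, 5/4]].
X = PQ⁻¹ = [[-30, 29, -2], [29, -34, 1]] · [[0, -1, -5/4], [0, -1, -1], [1, 0, 5/4]] = [[-2, 1, 6], [1, 5, -1]].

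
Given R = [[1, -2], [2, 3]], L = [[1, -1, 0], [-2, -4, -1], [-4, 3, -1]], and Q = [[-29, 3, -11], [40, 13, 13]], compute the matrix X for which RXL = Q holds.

Left-multiply by R⁻¹ and right-multiply by L⁻¹: X = R⁻¹QL⁻¹.
R has determinant 7; R⁻¹ = [[3/7, 2/7], [-2/7, 1/7]].
L has determinant 5; L⁻¹ = [[7/5, -1/5, 1/5], [2/5, -1/5, 1/5], [-22/5, 1/5, -6/5]].
R⁻¹Q = [[-1, 5, -1], [14, 1, 5]].
X = (R⁻¹Q)L⁻¹ = [[5, -1, 2], [-2, -2, -3]].

X = [[5, -1, 2], [-2, -2, -3]]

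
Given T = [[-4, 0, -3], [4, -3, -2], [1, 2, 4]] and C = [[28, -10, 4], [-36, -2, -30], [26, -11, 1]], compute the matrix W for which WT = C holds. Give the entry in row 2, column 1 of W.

Right-multiplying both sides by T⁻¹ gives W = CT⁻¹.
T has determinant -1; T⁻¹ = [[8, 6, 9], [18, 13, 20], [-11, -8, -12]].
W = CT⁻¹ = [[28, -10, 4], [-36, -2, -30], [26, -11, 1]] · [[8, 6, 9], [18, 13, 20], [-11, -8, -12]] = [[0, 6, 4], [6, -2, -4], [-1, 5, 2]].

6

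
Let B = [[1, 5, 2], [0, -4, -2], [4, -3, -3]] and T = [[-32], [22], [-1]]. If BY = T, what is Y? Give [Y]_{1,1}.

-4

Left-multiplying both sides by B⁻¹ gives Y = B⁻¹T.
B has determinant -2; B⁻¹ = [[-3, -9/2, 1], [4, 11/2, -1], [-8, -23/2, 2]].
Y = B⁻¹T = [[-3, -9/2, 1], [4, 11/2, -1], [-8, -23/2, 2]] · [[-32], [22], [-1]] = [[-4], [-6], [1]].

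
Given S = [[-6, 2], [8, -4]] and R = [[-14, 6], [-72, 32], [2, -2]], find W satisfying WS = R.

Right-multiplying both sides by S⁻¹ gives W = RS⁻¹.
S has determinant 8; S⁻¹ = [[-1/2, -1/4], [-1, -3/4]].
W = RS⁻¹ = [[-14, 6], [-72, 32], [2, -2]] · [[-1/2, -1/4], [-1, -3/4]] = [[1, -1], [4, -6], [1, 1]].

W = [[1, -1], [4, -6], [1, 1]]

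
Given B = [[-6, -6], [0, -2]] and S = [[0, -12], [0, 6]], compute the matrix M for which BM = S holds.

B is on the left of M, so left-multiply by B⁻¹: M = B⁻¹S.
B has determinant 12; B⁻¹ = [[-1/6, 1/2], [0, -1/2]].
M = B⁻¹S = [[-1/6, 1/2], [0, -1/2]] · [[0, -12], [0, 6]] = [[0, 5], [0, -3]].

M = [[0, 5], [0, -3]]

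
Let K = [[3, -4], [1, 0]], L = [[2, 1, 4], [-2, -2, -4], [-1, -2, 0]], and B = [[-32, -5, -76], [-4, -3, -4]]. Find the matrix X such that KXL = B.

X = [[-3, -2, 2], [3, -1, 3]]

Left-multiply by K⁻¹ and right-multiply by L⁻¹: X = K⁻¹BL⁻¹.
det K = 4; the adjugate gives K⁻¹ = [[0, 1], [-1/4, 3/4]].
det L = -4; the adjugate gives L⁻¹ = [[2, 2, -1], [-1, -1, 0], [-1/2, -3/4, 1/2]].
K⁻¹B = [[-4, -3, -4], [5, -1, 16]].
X = (K⁻¹B)L⁻¹ = [[-3, -2, 2], [3, -1, 3]].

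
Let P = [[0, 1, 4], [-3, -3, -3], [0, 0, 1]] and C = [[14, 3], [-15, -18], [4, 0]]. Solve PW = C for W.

P is on the left of W, so left-multiply by P⁻¹: W = P⁻¹C.
det P = 3, so P⁻¹ = [[-1, -1/3, 3], [1, 0, -4], [0, 0, 1]].
W = P⁻¹C = [[-1, -1/3, 3], [1, 0, -4], [0, 0, 1]] · [[14, 3], [-15, -18], [4, 0]] = [[3, 3], [-2, 3], [4, 0]].

W = [[3, 3], [-2, 3], [4, 0]]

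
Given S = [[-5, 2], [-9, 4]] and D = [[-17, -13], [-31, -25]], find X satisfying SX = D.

X = [[3, 1], [-1, -4]]

S is on the left of X, so left-multiply by S⁻¹: X = S⁻¹D.
det S = -2; the adjugate gives S⁻¹ = [[-2, 1], [-9/2, 5/2]].
X = S⁻¹D = [[-2, 1], [-9/2, 5/2]] · [[-17, -13], [-31, -25]] = [[3, 1], [-1, -4]].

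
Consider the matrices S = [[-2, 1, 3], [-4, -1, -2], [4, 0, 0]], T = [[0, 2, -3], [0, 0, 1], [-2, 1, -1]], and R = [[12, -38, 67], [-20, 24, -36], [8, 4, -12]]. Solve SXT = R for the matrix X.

X = S⁻¹RT⁻¹ (apply S⁻¹ on the left and T⁻¹ on the right).
det S = 4; the adjugate gives S⁻¹ = [[0, 0, 1/4], [-2, -3, -4], [1, 1, 3/2]].
T has determinant -4; T⁻¹ = [[1/4, 1/4, -1/2], [1/2, 3/2, 0], [0, 1, 0]].
S⁻¹R = [[2, 1, -3], [4, -12, 22], [4, -8, 13]].
X = (S⁻¹R)T⁻¹ = [[1, -1, -1], [-5, 5, -2], [-3, 2, -2]].

X = [[1, -1, -1], [-5, 5, -2], [-3, 2, -2]]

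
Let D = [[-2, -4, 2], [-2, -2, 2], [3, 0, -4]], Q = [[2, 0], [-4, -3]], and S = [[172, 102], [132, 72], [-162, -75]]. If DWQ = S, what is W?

Isolating W: multiply by D⁻¹ from the left and Q⁻¹ from the right, so W = D⁻¹SQ⁻¹.
det D = 4, so D⁻¹ = [[2, -4, -1], [-1/2, 1/2, 0], [3/2, -3, -1]].
det Q = -6, so Q⁻¹ = [[1/2, 0], [-2/3, -1/3]].
D⁻¹S = [[-22, -9], [-20, -15], [24, 12]].
W = (D⁻¹S)Q⁻¹ = [[-5, 3], [0, 5], [4, -4]].

W = [[-5, 3], [0, 5], [4, -4]]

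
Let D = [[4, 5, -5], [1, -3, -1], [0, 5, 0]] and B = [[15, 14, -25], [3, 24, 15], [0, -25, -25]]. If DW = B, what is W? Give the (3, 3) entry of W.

Left-multiplying both sides by D⁻¹ gives W = D⁻¹B.
det D = -5; the adjugate gives D⁻¹ = [[-1, 5, 4], [0, 0, 1/5], [-1, 4, 17/5]].
W = D⁻¹B = [[-1, 5, 4], [0, 0, 1/5], [-1, 4, 17/5]] · [[15, 14, -25], [3, 24, 15], [0, -25, -25]] = [[0, 6, 0], [0, -5, -5], [-3, -3, 0]].

0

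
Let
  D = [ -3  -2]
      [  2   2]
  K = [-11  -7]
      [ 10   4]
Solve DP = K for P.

P = [[1, 3], [4, -1]]

Left-multiplying both sides by D⁻¹ gives P = D⁻¹K.
det D = -2, so D⁻¹ = [[-1, -1], [1, 3/2]].
P = D⁻¹K = [[-1, -1], [1, 3/2]] · [[-11, -7], [10, 4]] = [[1, 3], [4, -1]].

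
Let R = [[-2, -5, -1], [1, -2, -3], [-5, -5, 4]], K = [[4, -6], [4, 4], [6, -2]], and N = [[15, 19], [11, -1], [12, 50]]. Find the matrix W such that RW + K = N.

RW = N − K = [[11, 25], [7, -5], [6, 52]].
Since R multiplies W on the left, W = R⁻¹(N − K).
det R = 6; the adjugate gives R⁻¹ = [[-23/6, 25/6, 13/6], [11/6, -13/6, -7/6], [-5/2, 5/2, 3/2]].
W = R⁻¹(N − K) = [[0, -4], [-2, -4], [-1, 3]].

W = [[0, -4], [-2, -4], [-1, 3]]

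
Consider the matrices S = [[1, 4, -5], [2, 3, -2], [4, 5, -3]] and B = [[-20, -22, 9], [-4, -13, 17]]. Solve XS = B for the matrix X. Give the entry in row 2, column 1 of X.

-4

Since S sits to the right of X, X = BS⁻¹.
S has determinant 3; S⁻¹ = [[1/3, -13/3, 7/3], [-2/3, 17/3, -8/3], [-2/3, 11/3, -5/3]].
X = BS⁻¹ = [[-20, -22, 9], [-4, -13, 17]] · [[1/3, -13/3, 7/3], [-2/3, 17/3, -8/3], [-2/3, 11/3, -5/3]] = [[2, -5, -3], [-4, 6, -3]].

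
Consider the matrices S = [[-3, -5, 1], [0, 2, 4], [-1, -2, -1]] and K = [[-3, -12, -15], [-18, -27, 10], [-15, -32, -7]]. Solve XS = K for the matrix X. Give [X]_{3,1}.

6

Since S sits to the right of X, X = KS⁻¹.
det S = 4, so S⁻¹ = [[3/2, -7/4, -11/2], [-1, 1, 3], [1/2, -1/4, -3/2]].
X = KS⁻¹ = [[-3, -12, -15], [-18, -27, 10], [-15, -32, -7]] · [[3/2, -7/4, -11/2], [-1, 1, 3], [1/2, -1/4, -3/2]] = [[0, -3, 3], [5, 2, 3], [6, -4, -3]].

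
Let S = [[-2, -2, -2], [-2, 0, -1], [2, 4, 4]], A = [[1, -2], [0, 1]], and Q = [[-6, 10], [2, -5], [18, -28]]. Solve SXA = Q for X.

X = [[-3, -2], [2, -2], [4, 5]]

Left-multiply by S⁻¹ and right-multiply by A⁻¹: X = S⁻¹QA⁻¹.
det S = -4, so S⁻¹ = [[-1, 0, -1/2], [-3/2, 1, -1/2], [2, -1, 1]].
det A = 1, so A⁻¹ = [[1, 2], [0, 1]].
S⁻¹Q = [[-3, 4], [2, -6], [4, -3]].
X = (S⁻¹Q)A⁻¹ = [[-3, -2], [2, -2], [4, 5]].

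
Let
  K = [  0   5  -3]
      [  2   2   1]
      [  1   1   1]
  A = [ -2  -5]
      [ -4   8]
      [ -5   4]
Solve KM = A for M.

Since K multiplies M on the left, M = K⁻¹A.
det K = -5, so K⁻¹ = [[-1/5, 8/5, -11/5], [1/5, -3/5, 6/5], [0, -1, 2]].
M = K⁻¹A = [[-1/5, 8/5, -11/5], [1/5, -3/5, 6/5], [0, -1, 2]] · [[-2, -5], [-4, 8], [-5, 4]] = [[5, 5], [-4, -1], [-6, 0]].

M = [[5, 5], [-4, -1], [-6, 0]]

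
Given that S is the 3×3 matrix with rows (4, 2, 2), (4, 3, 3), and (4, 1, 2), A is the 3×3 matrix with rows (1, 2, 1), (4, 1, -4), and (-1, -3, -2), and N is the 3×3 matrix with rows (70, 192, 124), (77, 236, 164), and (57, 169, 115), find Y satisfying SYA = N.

Left-multiply by S⁻¹ and right-multiply by A⁻¹: Y = S⁻¹NA⁻¹.
det S = 4, so S⁻¹ = [[3/4, -1/2, 0], [1, 0, -1], [-2, 1, 1]].
A has determinant -1; A⁻¹ = [[14, -1, 9], [-12, 1, -8], [11, -1, 7]].
S⁻¹N = [[14, 26, 11], [13, 23, 9], [-6, 21, 31]].
Y = (S⁻¹N)A⁻¹ = [[5, 1, -5], [5, 1, -4], [5, -4, -5]].

Y = [[5, 1, -5], [5, 1, -4], [5, -4, -5]]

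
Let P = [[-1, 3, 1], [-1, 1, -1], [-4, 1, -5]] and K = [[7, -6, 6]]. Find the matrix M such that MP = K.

Since P sits to the right of M, M = KP⁻¹.
det P = 4, so P⁻¹ = [[-1, 4, -1], [-1/4, 9/4, -1/2], [3/4, -11/4, 1/2]].
M = KP⁻¹ = [[7, -6, 6]] · [[-1, 4, -1], [-1/4, 9/4, -1/2], [3/4, -11/4, 1/2]] = [[-1, -2, -1]].

M = [[-1, -2, -1]]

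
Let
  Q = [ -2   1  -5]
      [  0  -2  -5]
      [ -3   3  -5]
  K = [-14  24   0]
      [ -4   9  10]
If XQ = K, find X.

X = [[-2, -4, 6], [5, -5, -2]]

Since Q sits to the right of X, X = KQ⁻¹.
Q has determinant -5; Q⁻¹ = [[-5, 2, 3], [-3, 1, 2], [6/5, -3/5, -4/5]].
X = KQ⁻¹ = [[-14, 24, 0], [-4, 9, 10]] · [[-5, 2, 3], [-3, 1, 2], [6/5, -3/5, -4/5]] = [[-2, -4, 6], [5, -5, -2]].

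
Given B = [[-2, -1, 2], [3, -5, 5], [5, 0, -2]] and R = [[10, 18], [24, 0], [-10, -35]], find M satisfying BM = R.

M = [[-2, -5], [-6, 2], [0, 5]]

Since B multiplies M on the left, M = B⁻¹R.
B has determinant -1; B⁻¹ = [[-10, 2, -5], [-31, 6, -16], [-25, 5, -13]].
M = B⁻¹R = [[-10, 2, -5], [-31, 6, -16], [-25, 5, -13]] · [[10, 18], [24, 0], [-10, -35]] = [[-2, -5], [-6, 2], [0, 5]].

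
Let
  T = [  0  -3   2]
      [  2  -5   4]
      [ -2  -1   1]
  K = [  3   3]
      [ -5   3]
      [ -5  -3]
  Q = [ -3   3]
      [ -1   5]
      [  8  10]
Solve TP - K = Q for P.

TP = Q + K = [[0, 6], [-6, 8], [3, 7]].
Left-multiplying both sides by T⁻¹ gives P = T⁻¹(Q + K).
det T = 6; the adjugate gives T⁻¹ = [[-1/6, 1/6, -1/3], [-5/3, 2/3, 2/3], [-2, 1, 1]].
P = T⁻¹(Q + K) = [[-2, -2], [-2, 0], [-3, 3]].

P = [[-2, -2], [-2, 0], [-3, 3]]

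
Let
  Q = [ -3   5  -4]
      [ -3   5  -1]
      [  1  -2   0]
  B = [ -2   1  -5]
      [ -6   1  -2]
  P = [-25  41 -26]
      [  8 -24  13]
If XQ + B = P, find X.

XQ = P − B = [[-23, 40, -21], [14, -25, 15]].
Right-multiplying both sides by Q⁻¹ gives X = (P − B)Q⁻¹.
det Q = -3, so Q⁻¹ = [[2/3, -8/3, -5], [1/3, -4/3, -3], [-1/3, 1/3, 0]].
X = (P − B)Q⁻¹ = [[5, 1, -5], [-4, 1, 5]].

X = [[5, 1, -5], [-4, 1, 5]]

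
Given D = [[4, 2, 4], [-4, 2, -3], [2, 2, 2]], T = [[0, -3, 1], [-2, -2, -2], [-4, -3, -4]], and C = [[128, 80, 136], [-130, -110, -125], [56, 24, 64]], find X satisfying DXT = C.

X = [[3, 3, -3], [4, -4, 4], [-3, -5, -5]]

X = D⁻¹CT⁻¹ (apply D⁻¹ on the left and T⁻¹ on the right).
det D = -4, so D⁻¹ = [[-5/2, -1, 7/2], [-1/2, 0, 1], [3, 1, -4]].
det T = -2; the adjugate gives T⁻¹ = [[-1, 15/2, -4], [0, -2, 1], [1, -6, 3]].
D⁻¹C = [[6, -6, 9], [-8, -16, -4], [30, 34, 27]].
X = (D⁻¹C)T⁻¹ = [[3, 3, -3], [4, -4, 4], [-3, -5, -5]].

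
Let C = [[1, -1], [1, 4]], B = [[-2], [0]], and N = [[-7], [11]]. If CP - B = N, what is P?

P = [[-5], [4]]

CP = N + B = [[-9], [11]].
C is on the left of P, so left-multiply by C⁻¹: P = C⁻¹(N + B).
det C = 5, so C⁻¹ = [[4/5, 1/5], [-1/5, 1/5]].
P = C⁻¹(N + B) = [[-5], [4]].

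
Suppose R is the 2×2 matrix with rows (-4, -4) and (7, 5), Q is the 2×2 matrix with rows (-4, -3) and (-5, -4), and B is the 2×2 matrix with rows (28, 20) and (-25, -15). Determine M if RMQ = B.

M = R⁻¹BQ⁻¹ (apply R⁻¹ on the left and Q⁻¹ on the right).
R has determinant 8; R⁻¹ = [[5/8, 1/2], [-7/8, -1/2]].
Q has determinant 1; Q⁻¹ = [[-4, 3], [5, -4]].
R⁻¹B = [[5, 5], [-12, -10]].
M = (R⁻¹B)Q⁻¹ = [[5, -5], [-2, 4]].

M = [[5, -5], [-2, 4]]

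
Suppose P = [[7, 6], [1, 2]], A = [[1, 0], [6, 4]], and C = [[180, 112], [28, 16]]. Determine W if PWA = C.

W = [[0, 4], [2, 0]]

W = P⁻¹CA⁻¹ (apply P⁻¹ on the left and A⁻¹ on the right).
P has determinant 8; P⁻¹ = [[1/4, -3/4], [-1/8, 7/8]].
A has determinant 4; A⁻¹ = [[1, 0], [-3/2, 1/4]].
P⁻¹C = [[24, 16], [2, 0]].
W = (P⁻¹C)A⁻¹ = [[0, 4], [2, 0]].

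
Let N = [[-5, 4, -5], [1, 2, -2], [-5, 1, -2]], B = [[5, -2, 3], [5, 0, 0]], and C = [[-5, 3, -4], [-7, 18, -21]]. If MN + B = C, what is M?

M = [[1, 0, 1], [3, 3, 0]]

MN = C − B = [[-10, 5, -7], [-12, 18, -21]].
Right-multiplying both sides by N⁻¹ gives M = (C − B)N⁻¹.
det N = 3; the adjugate gives N⁻¹ = [[-2/3, 1, 2/3], [4, -5, -5], [11/3, -5, -14/3]].
M = (C − B)N⁻¹ = [[1, 0, 1], [3, 3, 0]].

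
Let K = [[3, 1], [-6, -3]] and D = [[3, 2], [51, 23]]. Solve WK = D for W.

W = [[-1, -1], [5, -6]]

Right-multiplying both sides by K⁻¹ gives W = DK⁻¹.
det K = -3; the adjugate gives K⁻¹ = [[1, 1/3], [-2, -1]].
W = DK⁻¹ = [[3, 2], [51, 23]] · [[1, 1/3], [-2, -1]] = [[-1, -1], [5, -6]].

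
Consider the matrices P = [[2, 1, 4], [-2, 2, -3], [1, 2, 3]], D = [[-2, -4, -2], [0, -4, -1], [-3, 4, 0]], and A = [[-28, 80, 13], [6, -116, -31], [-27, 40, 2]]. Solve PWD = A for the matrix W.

Left-multiply by P⁻¹ and right-multiply by D⁻¹: W = P⁻¹AD⁻¹.
det P = 3; the adjugate gives P⁻¹ = [[4, 5/3, -11/3], [1, 2/3, -2/3], [-2, -1, 2]].
D has determinant 4; D⁻¹ = [[1, -2, -1], [3/4, -3/2, -1/2], [-3, 5, 2]].
P⁻¹A = [[-3, -20, -7], [-6, -24, -9], [-4, 36, 9]].
W = (P⁻¹A)D⁻¹ = [[3, 1, -1], [3, 3, 0], [-4, -1, 4]].

W = [[3, 1, -1], [3, 3, 0], [-4, -1, 4]]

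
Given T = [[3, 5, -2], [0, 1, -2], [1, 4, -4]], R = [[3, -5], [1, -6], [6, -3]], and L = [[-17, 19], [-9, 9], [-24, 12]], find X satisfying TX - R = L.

TX = L + R = [[-14, 14], [-8, 3], [-18, 9]].
T is on the left of X, so left-multiply by T⁻¹: X = T⁻¹(L + R).
det T = 4, so T⁻¹ = [[1, 3, -2], [-1/2, -5/2, 3/2], [-1/4, -7/4, 3/4]].
X = T⁻¹(L + R) = [[-2, 5], [0, -1], [4, -2]].

X = [[-2, 5], [0, -1], [4, -2]]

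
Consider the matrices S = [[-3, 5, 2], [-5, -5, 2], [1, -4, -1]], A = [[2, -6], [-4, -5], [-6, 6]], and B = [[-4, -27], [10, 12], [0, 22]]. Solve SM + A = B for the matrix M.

M = [[0, 1], [-2, -4], [2, 1]]

SM = B − A = [[-6, -21], [14, 17], [6, 16]].
Left-multiplying both sides by S⁻¹ gives M = S⁻¹(B − A).
det S = -4, so S⁻¹ = [[-13/4, 3/4, -5], [3/4, -1/4, 1], [-25/4, 7/4, -10]].
M = S⁻¹(B − A) = [[0, 1], [-2, -4], [2, 1]].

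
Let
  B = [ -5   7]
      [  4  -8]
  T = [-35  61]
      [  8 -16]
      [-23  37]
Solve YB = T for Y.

B is on the right of Y, so right-multiply by B⁻¹: Y = TB⁻¹.
det B = 12, so B⁻¹ = [[-2/3, -7/12], [-1/3, -5/12]].
Y = TB⁻¹ = [[-35, 61], [8, -16], [-23, 37]] · [[-2/3, -7/12], [-1/3, -5/12]] = [[3, -5], [0, 2], [3, -2]].

Y = [[3, -5], [0, 2], [3, -2]]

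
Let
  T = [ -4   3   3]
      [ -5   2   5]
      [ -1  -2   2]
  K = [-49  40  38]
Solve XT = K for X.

T is on the right of X, so right-multiply by T⁻¹: X = KT⁻¹.
det T = -5; the adjugate gives T⁻¹ = [[-14/5, 12/5, -9/5], [-1, 1, -1], [-12/5, 11/5, -7/5]].
X = KT⁻¹ = [[-49, 40, 38]] · [[-14/5, 12/5, -9/5], [-1, 1, -1], [-12/5, 11/5, -7/5]] = [[6, 6, -5]].

X = [[6, 6, -5]]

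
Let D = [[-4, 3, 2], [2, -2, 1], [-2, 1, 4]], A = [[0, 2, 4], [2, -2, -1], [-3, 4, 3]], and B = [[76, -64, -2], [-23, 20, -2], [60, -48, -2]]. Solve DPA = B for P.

P = [[-1, -1, 5], [4, -4, -2], [1, 5, 1]]

P = D⁻¹BA⁻¹ (apply D⁻¹ on the left and A⁻¹ on the right).
D has determinant 2; D⁻¹ = [[-9/2, -5, 7/2], [-5, -6, 4], [-1, -1, 1]].
A has determinant 2; A⁻¹ = [[-1, 5, 3], [-3/2, 6, 4], [1, -3, -2]].
D⁻¹B = [[-17, 20, 12], [-2, 8, 14], [7, -4, 2]].
P = (D⁻¹B)A⁻¹ = [[-1, -1, 5], [4, -4, -2], [1, 5, 1]].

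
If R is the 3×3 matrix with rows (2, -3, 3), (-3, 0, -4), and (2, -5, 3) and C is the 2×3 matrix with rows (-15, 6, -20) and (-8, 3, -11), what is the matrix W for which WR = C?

W = [[3, 5, -3], [-1, 2, 0]]

Since R sits to the right of W, W = CR⁻¹.
R has determinant 2; R⁻¹ = [[-10, -3, 6], [1/2, 0, -1/2], [15/2, 2, -9/2]].
W = CR⁻¹ = [[-15, 6, -20], [-8, 3, -11]] · [[-10, -3, 6], [1/2, 0, -1/2], [15/2, 2, -9/2]] = [[3, 5, -3], [-1, 2, 0]].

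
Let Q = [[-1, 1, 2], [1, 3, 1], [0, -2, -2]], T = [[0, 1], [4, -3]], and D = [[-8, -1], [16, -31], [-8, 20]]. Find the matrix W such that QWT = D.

Isolating W: multiply by Q⁻¹ from the left and T⁻¹ from the right, so W = Q⁻¹DT⁻¹.
det Q = 2; the adjugate gives Q⁻¹ = [[-2, -1, -5/2], [1, 1, 3/2], [-1, -1, -2]].
det T = -4, so T⁻¹ = [[3/4, 1/4], [1, 0]].
Q⁻¹D = [[20, -17], [-4, -2], [8, -8]].
W = (Q⁻¹D)T⁻¹ = [[-2, 5], [-5, -1], [-2, 2]].

W = [[-2, 5], [-5, -1], [-2, 2]]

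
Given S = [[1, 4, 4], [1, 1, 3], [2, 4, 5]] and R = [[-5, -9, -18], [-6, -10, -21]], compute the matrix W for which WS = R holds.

Since S sits to the right of W, W = RS⁻¹.
S has determinant 5; S⁻¹ = [[-7/5, -4/5, 8/5], [1/5, -3/5, 1/5], [2/5, 4/5, -3/5]].
W = RS⁻¹ = [[-5, -9, -18], [-6, -10, -21]] · [[-7/5, -4/5, 8/5], [1/5, -3/5, 1/5], [2/5, 4/5, -3/5]] = [[-2, -5, 1], [-2, -6, 1]].

W = [[-2, -5, 1], [-2, -6, 1]]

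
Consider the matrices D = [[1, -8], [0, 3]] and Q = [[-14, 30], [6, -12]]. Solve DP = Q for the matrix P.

P = [[2, -2], [2, -4]]

D is on the left of P, so left-multiply by D⁻¹: P = D⁻¹Q.
D has determinant 3; D⁻¹ = [[1, 8/3], [0, 1/3]].
P = D⁻¹Q = [[1, 8/3], [0, 1/3]] · [[-14, 30], [6, -12]] = [[2, -2], [2, -4]].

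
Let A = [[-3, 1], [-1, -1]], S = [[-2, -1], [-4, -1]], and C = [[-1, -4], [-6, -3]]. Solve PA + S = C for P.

PA = C − S = [[1, -3], [-2, -2]].
Right-multiplying both sides by A⁻¹ gives P = (C − S)A⁻¹.
det A = 4; the adjugate gives A⁻¹ = [[-1/4, -1/4], [1/4, -3/4]].
P = (C − S)A⁻¹ = [[-1, 2], [0, 2]].

P = [[-1, 2], [0, 2]]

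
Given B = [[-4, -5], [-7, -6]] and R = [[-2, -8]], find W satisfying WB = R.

W = [[4, -2]]

Since B sits to the right of W, W = RB⁻¹.
det B = -11, so B⁻¹ = [[6/11, -5/11], [-7/11, 4/11]].
W = RB⁻¹ = [[-2, -8]] · [[6/11, -5/11], [-7/11, 4/11]] = [[4, -2]].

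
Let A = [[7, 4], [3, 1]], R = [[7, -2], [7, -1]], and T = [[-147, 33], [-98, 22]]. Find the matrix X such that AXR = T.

Left-multiply by A⁻¹ and right-multiply by R⁻¹: X = A⁻¹TR⁻¹.
det A = -5, so A⁻¹ = [[-1/5, 4/5], [3/5, -7/5]].
det R = 7; the adjugate gives R⁻¹ = [[-1/7, 2/7], [-1, 1]].
A⁻¹T = [[-49, 11], [49, -11]].
X = (A⁻¹T)R⁻¹ = [[-4, -3], [4, 3]].

X = [[-4, -3], [4, 3]]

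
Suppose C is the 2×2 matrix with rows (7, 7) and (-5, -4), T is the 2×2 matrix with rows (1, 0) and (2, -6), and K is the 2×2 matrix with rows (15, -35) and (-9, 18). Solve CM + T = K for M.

CM = K − T = [[14, -35], [-11, 24]].
C is on the left of M, so left-multiply by C⁻¹: M = C⁻¹(K − T).
C has determinant 7; C⁻¹ = [[-4/7, -1], [5/7, 1]].
M = C⁻¹(K − T) = [[3, -4], [-1, -1]].

M = [[3, -4], [-1, -1]]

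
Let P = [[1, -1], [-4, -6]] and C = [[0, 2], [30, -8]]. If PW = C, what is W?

W = [[-3, 2], [-3, 0]]

Since P multiplies W on the left, W = P⁻¹C.
det P = -10, so P⁻¹ = [[3/5, -1/10], [-2/5, -1/10]].
W = P⁻¹C = [[3/5, -1/10], [-2/5, -1/10]] · [[0, 2], [30, -8]] = [[-3, 2], [-3, 0]].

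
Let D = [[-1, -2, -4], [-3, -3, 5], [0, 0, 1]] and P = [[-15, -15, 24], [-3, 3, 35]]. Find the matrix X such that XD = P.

X = [[0, 5, -1], [-6, 3, -4]]

Since D sits to the right of X, X = PD⁻¹.
D has determinant -3; D⁻¹ = [[1, -2/3, 22/3], [-1, 1/3, -17/3], [0, 0, 1]].
X = PD⁻¹ = [[-15, -15, 24], [-3, 3, 35]] · [[1, -2/3, 22/3], [-1, 1/3, -17/3], [0, 0, 1]] = [[0, 5, -1], [-6, 3, -4]].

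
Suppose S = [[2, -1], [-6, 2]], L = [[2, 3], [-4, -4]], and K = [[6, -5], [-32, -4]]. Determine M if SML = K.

M = S⁻¹KL⁻¹ (apply S⁻¹ on the left and L⁻¹ on the right).
det S = -2; the adjugate gives S⁻¹ = [[-1, -1/2], [-3, -1]].
det L = 4; the adjugate gives L⁻¹ = [[-1, -3/4], [1, 1/2]].
S⁻¹K = [[10, 7], [14, 19]].
M = (S⁻¹K)L⁻¹ = [[-3, -4], [5, -1]].

M = [[-3, -4], [5, -1]]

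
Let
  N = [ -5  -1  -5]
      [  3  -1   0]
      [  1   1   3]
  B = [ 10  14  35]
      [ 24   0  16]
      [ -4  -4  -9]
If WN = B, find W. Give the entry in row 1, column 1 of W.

-4

Right-multiplying both sides by N⁻¹ gives W = BN⁻¹.
N has determinant 4; N⁻¹ = [[-3/4, -1/2, -5/4], [-9/4, -5/2, -15/4], [1, 1, 2]].
W = BN⁻¹ = [[10, 14, 35], [24, 0, 16], [-4, -4, -9]] · [[-3/4, -1/2, -5/4], [-9/4, -5/2, -15/4], [1, 1, 2]] = [[-4, -5, 5], [-2, 4, 2], [3, 3, 2]].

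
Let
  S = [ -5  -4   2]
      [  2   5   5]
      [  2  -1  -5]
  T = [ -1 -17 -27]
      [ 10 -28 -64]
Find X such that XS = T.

X = [[-1, -4, 1], [-2, -6, 6]]

Right-multiplying both sides by S⁻¹ gives X = TS⁻¹.
S has determinant -4; S⁻¹ = [[5, 11/2, 15/2], [-5, -21/4, -29/4], [3, 13/4, 17/4]].
X = TS⁻¹ = [[-1, -17, -27], [10, -28, -64]] · [[5, 11/2, 15/2], [-5, -21/4, -29/4], [3, 13/4, 17/4]] = [[-1, -4, 1], [-2, -6, 6]].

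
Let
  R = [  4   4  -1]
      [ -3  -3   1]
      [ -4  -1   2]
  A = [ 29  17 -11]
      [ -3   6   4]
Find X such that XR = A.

X = [[4, 1, -4], [3, 1, 3]]

R is on the right of X, so right-multiply by R⁻¹: X = AR⁻¹.
det R = -3, so R⁻¹ = [[5/3, 7/3, -1/3], [-2/3, -4/3, 1/3], [3, 4, 0]].
X = AR⁻¹ = [[29, 17, -11], [-3, 6, 4]] · [[5/3, 7/3, -1/3], [-2/3, -4/3, 1/3], [3, 4, 0]] = [[4, 1, -4], [3, 1, 3]].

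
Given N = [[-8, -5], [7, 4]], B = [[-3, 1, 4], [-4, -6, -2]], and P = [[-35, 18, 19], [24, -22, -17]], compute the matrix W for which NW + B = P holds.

NW = P − B = [[-32, 17, 15], [28, -16, -15]].
Left-multiplying both sides by N⁻¹ gives W = N⁻¹(P − B).
det N = 3, so N⁻¹ = [[4/3, 5/3], [-7/3, -8/3]].
W = N⁻¹(P − B) = [[4, -4, -5], [0, 3, 5]].

W = [[4, -4, -5], [0, 3, 5]]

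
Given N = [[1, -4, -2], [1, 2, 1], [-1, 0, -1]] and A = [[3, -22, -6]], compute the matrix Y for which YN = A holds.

N is on the right of Y, so right-multiply by N⁻¹: Y = AN⁻¹.
det N = -6; the adjugate gives N⁻¹ = [[1/3, 2/3, 0], [0, 1/2, 1/2], [-1/3, -2/3, -1]].
Y = AN⁻¹ = [[3, -22, -6]] · [[1/3, 2/3, 0], [0, 1/2, 1/2], [-1/3, -2/3, -1]] = [[3, -5, -5]].

Y = [[3, -5, -5]]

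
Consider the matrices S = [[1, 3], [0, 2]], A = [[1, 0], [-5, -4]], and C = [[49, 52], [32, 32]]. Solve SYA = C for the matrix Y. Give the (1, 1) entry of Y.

-4

Isolating Y: multiply by S⁻¹ from the left and A⁻¹ from the right, so Y = S⁻¹CA⁻¹.
det S = 2, so S⁻¹ = [[1, -3/2], [0, 1/2]].
det A = -4, so A⁻¹ = [[1, 0], [-5/4, -1/4]].
S⁻¹C = [[1, 4], [16, 16]].
Y = (S⁻¹C)A⁻¹ = [[-4, -1], [-4, -4]].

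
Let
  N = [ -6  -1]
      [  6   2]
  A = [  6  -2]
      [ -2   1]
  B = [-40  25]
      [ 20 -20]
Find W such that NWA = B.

W = N⁻¹BA⁻¹ (apply N⁻¹ on the left and A⁻¹ on the right).
N has determinant -6; N⁻¹ = [[-1/3, -1/6], [1, 1]].
A has determinant 2; A⁻¹ = [[1/2, 1], [1, 3]].
N⁻¹B = [[10, -5], [-20, 5]].
W = (N⁻¹B)A⁻¹ = [[0, -5], [-5, -5]].

W = [[0, -5], [-5, -5]]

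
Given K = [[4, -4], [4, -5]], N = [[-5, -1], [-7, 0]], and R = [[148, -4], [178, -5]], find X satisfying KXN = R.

Isolating X: multiply by K⁻¹ from the left and N⁻¹ from the right, so X = K⁻¹RN⁻¹.
K has determinant -4; K⁻¹ = [[5/4, -1], [1, -1]].
det N = -7; the adjugate gives N⁻¹ = [[0, -1/7], [-1, 5/7]].
K⁻¹R = [[7, 0], [-30, 1]].
X = (K⁻¹R)N⁻¹ = [[0, -1], [-1, 5]].

X = [[0, -1], [-1, 5]]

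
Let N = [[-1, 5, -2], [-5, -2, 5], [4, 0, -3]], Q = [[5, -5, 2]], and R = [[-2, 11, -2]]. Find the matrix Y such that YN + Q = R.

Y = [[2, -3, -5]]

YN = R − Q = [[-7, 16, -4]].
Right-multiplying both sides by N⁻¹ gives Y = (R − Q)N⁻¹.
det N = 3, so N⁻¹ = [[2, 5, 7], [5/3, 11/3, 5], [8/3, 20/3, 9]].
Y = (R − Q)N⁻¹ = [[2, -3, -5]].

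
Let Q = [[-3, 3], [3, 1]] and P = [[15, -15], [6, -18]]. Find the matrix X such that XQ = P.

Since Q sits to the right of X, X = PQ⁻¹.
det Q = -12, so Q⁻¹ = [[-1/12, 1/4], [1/4, 1/4]].
X = PQ⁻¹ = [[15, -15], [6, -18]] · [[-1/12, 1/4], [1/4, 1/4]] = [[-5, 0], [-5, -3]].

X = [[-5, 0], [-5, -3]]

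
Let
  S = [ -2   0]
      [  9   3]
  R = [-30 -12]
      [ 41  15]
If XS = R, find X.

Right-multiplying both sides by S⁻¹ gives X = RS⁻¹.
det S = -6, so S⁻¹ = [[-1/2, 0], [3/2, 1/3]].
X = RS⁻¹ = [[-30, -12], [41, 15]] · [[-1/2, 0], [3/2, 1/3]] = [[-3, -4], [2, 5]].

X = [[-3, -4], [2, 5]]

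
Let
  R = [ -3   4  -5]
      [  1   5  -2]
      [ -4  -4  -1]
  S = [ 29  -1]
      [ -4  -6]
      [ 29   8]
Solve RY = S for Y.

Since R multiplies Y on the left, Y = R⁻¹S.
det R = -5; the adjugate gives R⁻¹ = [[13/5, -24/5, -17/5], [-9/5, 17/5, 11/5], [-16/5, 28/5, 19/5]].
Y = R⁻¹S = [[13/5, -24/5, -17/5], [-9/5, 17/5, 11/5], [-16/5, 28/5, 19/5]] · [[29, -1], [-4, -6], [29, 8]] = [[-4, -1], [-2, -1], [-5, 0]].

Y = [[-4, -1], [-2, -1], [-5, 0]]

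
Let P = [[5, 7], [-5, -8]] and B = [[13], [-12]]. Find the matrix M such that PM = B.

M = [[4], [-1]]

P is on the left of M, so left-multiply by P⁻¹: M = P⁻¹B.
det P = -5; the adjugate gives P⁻¹ = [[8/5, 7/5], [-1, -1]].
M = P⁻¹B = [[8/5, 7/5], [-1, -1]] · [[13], [-12]] = [[4], [-1]].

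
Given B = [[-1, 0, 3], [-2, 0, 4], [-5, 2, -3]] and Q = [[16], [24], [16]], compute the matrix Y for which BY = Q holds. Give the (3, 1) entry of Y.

4

Left-multiplying both sides by B⁻¹ gives Y = B⁻¹Q.
det B = -4; the adjugate gives B⁻¹ = [[2, -3/2, 0], [13/2, -9/2, 1/2], [1, -1/2, 0]].
Y = B⁻¹Q = [[2, -3/2, 0], [13/2, -9/2, 1/2], [1, -1/2, 0]] · [[16], [24], [16]] = [[-4], [4], [4]].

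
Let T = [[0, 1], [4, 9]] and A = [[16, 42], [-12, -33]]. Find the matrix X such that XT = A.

T is on the right of X, so right-multiply by T⁻¹: X = AT⁻¹.
T has determinant -4; T⁻¹ = [[-9/4, 1/4], [1, 0]].
X = AT⁻¹ = [[16, 42], [-12, -33]] · [[-9/4, 1/4], [1, 0]] = [[6, 4], [-6, -3]].

X = [[6, 4], [-6, -3]]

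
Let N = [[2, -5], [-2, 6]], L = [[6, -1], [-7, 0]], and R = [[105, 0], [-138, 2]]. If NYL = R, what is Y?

Y = [[-5, 0], [-2, 3]]

Left-multiply by N⁻¹ and right-multiply by L⁻¹: Y = N⁻¹RL⁻¹.
det N = 2; the adjugate gives N⁻¹ = [[3, 5/2], [1, 1]].
L has determinant -7; L⁻¹ = [[0, -1/7], [-1, -6/7]].
N⁻¹R = [[-30, 5], [-33, 2]].
Y = (N⁻¹R)L⁻¹ = [[-5, 0], [-2, 3]].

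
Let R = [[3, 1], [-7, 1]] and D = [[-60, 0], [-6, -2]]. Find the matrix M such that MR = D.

M = [[-6, 6], [-2, 0]]

Right-multiplying both sides by R⁻¹ gives M = DR⁻¹.
R has determinant 10; R⁻¹ = [[1/10, -1/10], [7/10, 3/10]].
M = DR⁻¹ = [[-60, 0], [-6, -2]] · [[1/10, -1/10], [7/10, 3/10]] = [[-6, 6], [-2, 0]].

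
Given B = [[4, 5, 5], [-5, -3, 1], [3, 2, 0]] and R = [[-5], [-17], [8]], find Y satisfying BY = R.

Left-multiplying both sides by B⁻¹ gives Y = B⁻¹R.
det B = 2; the adjugate gives B⁻¹ = [[-1, 5, 10], [3/2, -15/2, -29/2], [-1/2, 7/2, 13/2]].
Y = B⁻¹R = [[-1, 5, 10], [3/2, -15/2, -29/2], [-1/2, 7/2, 13/2]] · [[-5], [-17], [8]] = [[0], [4], [-5]].

Y = [[0], [4], [-5]]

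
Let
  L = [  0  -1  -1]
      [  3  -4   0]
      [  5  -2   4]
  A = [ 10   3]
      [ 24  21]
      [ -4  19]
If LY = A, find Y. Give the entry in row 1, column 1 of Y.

Since L multiplies Y on the left, Y = L⁻¹A.
L has determinant -2; L⁻¹ = [[8, -3, 2], [6, -5/2, 3/2], [-7, 5/2, -3/2]].
Y = L⁻¹A = [[8, -3, 2], [6, -5/2, 3/2], [-7, 5/2, -3/2]] · [[10, 3], [24, 21], [-4, 19]] = [[0, -1], [-6, -6], [-4, 3]].

0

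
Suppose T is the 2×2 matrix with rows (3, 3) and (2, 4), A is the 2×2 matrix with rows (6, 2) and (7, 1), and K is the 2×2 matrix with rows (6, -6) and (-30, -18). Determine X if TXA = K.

X = T⁻¹KA⁻¹ (apply T⁻¹ on the left and A⁻¹ on the right).
T has determinant 6; T⁻¹ = [[2/3, -1/2], [-1/3, 1/2]].
det A = -8; the adjugate gives A⁻¹ = [[-1/8, 1/4], [7/8, -3/4]].
T⁻¹K = [[19, 5], [-17, -7]].
X = (T⁻¹K)A⁻¹ = [[2, 1], [-4, 1]].

X = [[2, 1], [-4, 1]]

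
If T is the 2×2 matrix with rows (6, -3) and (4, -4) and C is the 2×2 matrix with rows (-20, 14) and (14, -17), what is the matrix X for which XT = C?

X = [[-2, -2], [-1, 5]]

Right-multiplying both sides by T⁻¹ gives X = CT⁻¹.
det T = -12, so T⁻¹ = [[1/3, -1/4], [1/3, -1/2]].
X = CT⁻¹ = [[-20, 14], [14, -17]] · [[1/3, -1/4], [1/3, -1/2]] = [[-2, -2], [-1, 5]].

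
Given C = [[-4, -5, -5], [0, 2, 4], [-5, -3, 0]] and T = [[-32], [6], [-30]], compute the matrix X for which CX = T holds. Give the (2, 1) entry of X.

Left-multiplying both sides by C⁻¹ gives X = C⁻¹T.
C has determinant 2; C⁻¹ = [[6, 15/2, -5], [-10, -25/2, 8], [5, 13/2, -4]].
X = C⁻¹T = [[6, 15/2, -5], [-10, -25/2, 8], [5, 13/2, -4]] · [[-32], [6], [-30]] = [[3], [5], [-1]].

5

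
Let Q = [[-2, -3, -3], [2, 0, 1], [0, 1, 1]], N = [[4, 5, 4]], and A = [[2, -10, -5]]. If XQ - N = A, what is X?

XQ = A + N = [[6, -5, -1]].
Since Q sits to the right of X, X = (A + N)Q⁻¹.
det Q = 2, so Q⁻¹ = [[-1/2, 0, -3/2], [-1, -1, -2], [1, 1, 3]].
X = (A + N)Q⁻¹ = [[1, 4, -2]].

X = [[1, 4, -2]]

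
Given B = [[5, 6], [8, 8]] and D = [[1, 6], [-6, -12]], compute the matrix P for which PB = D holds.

Since B sits to the right of P, P = DB⁻¹.
det B = -8; the adjugate gives B⁻¹ = [[-1, 3/4], [1, -5/8]].
P = DB⁻¹ = [[1, 6], [-6, -12]] · [[-1, 3/4], [1, -5/8]] = [[5, -3], [-6, 3]].

P = [[5, -3], [-6, 3]]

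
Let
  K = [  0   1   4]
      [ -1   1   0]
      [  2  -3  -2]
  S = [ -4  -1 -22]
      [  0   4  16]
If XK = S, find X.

X = [[-6, 2, -1], [4, 0, 0]]

K is on the right of X, so right-multiply by K⁻¹: X = SK⁻¹.
det K = 2; the adjugate gives K⁻¹ = [[-1, -5, -2], [-1, -4, -2], [1/2, 1, 1/2]].
X = SK⁻¹ = [[-4, -1, -22], [0, 4, 16]] · [[-1, -5, -2], [-1, -4, -2], [1/2, 1, 1/2]] = [[-6, 2, -1], [4, 0, 0]].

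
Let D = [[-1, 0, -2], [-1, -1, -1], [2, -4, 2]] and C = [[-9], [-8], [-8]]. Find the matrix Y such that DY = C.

Y = [[-1], [4], [5]]

Since D multiplies Y on the left, Y = D⁻¹C.
D has determinant -6; D⁻¹ = [[1, -4/3, 1/3], [0, -1/3, -1/6], [-1, 2/3, -1/6]].
Y = D⁻¹C = [[1, -4/3, 1/3], [0, -1/3, -1/6], [-1, 2/3, -1/6]] · [[-9], [-8], [-8]] = [[-1], [4], [5]].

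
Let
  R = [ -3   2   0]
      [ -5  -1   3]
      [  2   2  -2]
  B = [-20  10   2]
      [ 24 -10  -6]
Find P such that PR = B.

R is on the right of P, so right-multiply by R⁻¹: P = BR⁻¹.
det R = 4; the adjugate gives R⁻¹ = [[-1, 1, 3/2], [-1, 3/2, 9/4], [-2, 5/2, 13/4]].
P = BR⁻¹ = [[-20, 10, 2], [24, -10, -6]] · [[-1, 1, 3/2], [-1, 3/2, 9/4], [-2, 5/2, 13/4]] = [[6, 0, -1], [-2, -6, -6]].

P = [[6, 0, -1], [-2, -6, -6]]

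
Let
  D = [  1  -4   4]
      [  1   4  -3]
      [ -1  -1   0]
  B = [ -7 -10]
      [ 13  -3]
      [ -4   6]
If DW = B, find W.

Left-multiplying both sides by D⁻¹ gives W = D⁻¹B.
D has determinant -3; D⁻¹ = [[1, 4/3, 4/3], [-1, -4/3, -7/3], [-1, -5/3, -8/3]].
W = D⁻¹B = [[1, 4/3, 4/3], [-1, -4/3, -7/3], [-1, -5/3, -8/3]] · [[-7, -10], [13, -3], [-4, 6]] = [[5, -6], [-1, 0], [-4, -1]].

W = [[5, -6], [-1, 0], [-4, -1]]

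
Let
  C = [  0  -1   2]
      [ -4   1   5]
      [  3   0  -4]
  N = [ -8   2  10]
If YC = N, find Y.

Since C sits to the right of Y, Y = NC⁻¹.
C has determinant -5; C⁻¹ = [[4/5, 4/5, 7/5], [1/5, 6/5, 8/5], [3/5, 3/5, 4/5]].
Y = NC⁻¹ = [[-8, 2, 10]] · [[4/5, 4/5, 7/5], [1/5, 6/5, 8/5], [3/5, 3/5, 4/5]] = [[0, 2, 0]].

Y = [[0, 2, 0]]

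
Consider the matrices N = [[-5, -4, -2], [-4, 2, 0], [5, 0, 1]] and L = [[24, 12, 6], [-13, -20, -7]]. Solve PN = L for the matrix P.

Since N sits to the right of P, P = LN⁻¹.
det N = -6, so N⁻¹ = [[-1/3, -2/3, -2/3], [-2/3, -5/6, -4/3], [5/3, 10/3, 13/3]].
P = LN⁻¹ = [[24, 12, 6], [-13, -20, -7]] · [[-1/3, -2/3, -2/3], [-2/3, -5/6, -4/3], [5/3, 10/3, 13/3]] = [[-6, -6, -6], [6, 2, 5]].

P = [[-6, -6, -6], [6, 2, 5]]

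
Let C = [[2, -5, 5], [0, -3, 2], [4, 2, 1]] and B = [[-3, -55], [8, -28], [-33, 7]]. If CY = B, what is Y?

Y = [[-4, 0], [-6, 6], [-5, -5]]

C is on the left of Y, so left-multiply by C⁻¹: Y = C⁻¹B.
det C = 6, so C⁻¹ = [[-7/6, 5/2, 5/6], [4/3, -3, -2/3], [2, -4, -1]].
Y = C⁻¹B = [[-7/6, 5/2, 5/6], [4/3, -3, -2/3], [2, -4, -1]] · [[-3, -55], [8, -28], [-33, 7]] = [[-4, 0], [-6, 6], [-5, -5]].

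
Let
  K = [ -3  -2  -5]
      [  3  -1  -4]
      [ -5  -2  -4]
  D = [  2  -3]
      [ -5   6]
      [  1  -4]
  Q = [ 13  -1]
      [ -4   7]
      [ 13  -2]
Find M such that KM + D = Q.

KM = Q − D = [[11, 2], [1, 1], [12, 2]].
Since K multiplies M on the left, M = K⁻¹(Q − D).
det K = 3; the adjugate gives K⁻¹ = [[-4/3, 2/3, 1], [32/3, -13/3, -9], [-11/3, 4/3, 3]].
M = K⁻¹(Q − D) = [[-2, 0], [5, -1], [-3, 0]].

M = [[-2, 0], [5, -1], [-3, 0]]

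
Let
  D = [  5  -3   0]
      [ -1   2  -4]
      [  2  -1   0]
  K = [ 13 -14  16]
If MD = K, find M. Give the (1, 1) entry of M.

3

D is on the right of M, so right-multiply by D⁻¹: M = KD⁻¹.
det D = 4; the adjugate gives D⁻¹ = [[-1, 0, 3], [-2, 0, 5], [-3/4, -1/4, 7/4]].
M = KD⁻¹ = [[13, -14, 16]] · [[-1, 0, 3], [-2, 0, 5], [-3/4, -1/4, 7/4]] = [[3, -4, -3]].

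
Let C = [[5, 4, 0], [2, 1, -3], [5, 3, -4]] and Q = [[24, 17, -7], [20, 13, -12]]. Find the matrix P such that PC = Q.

P = [[2, -3, 4], [1, 0, 3]]

C is on the right of P, so right-multiply by C⁻¹: P = QC⁻¹.
C has determinant -3; C⁻¹ = [[-5/3, -16/3, 4], [7/3, 20/3, -5], [-1/3, -5/3, 1]].
P = QC⁻¹ = [[24, 17, -7], [20, 13, -12]] · [[-5/3, -16/3, 4], [7/3, 20/3, -5], [-1/3, -5/3, 1]] = [[2, -3, 4], [1, 0, 3]].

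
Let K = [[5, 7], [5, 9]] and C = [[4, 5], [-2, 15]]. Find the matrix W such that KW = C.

K is on the left of W, so left-multiply by K⁻¹: W = K⁻¹C.
det K = 10; the adjugate gives K⁻¹ = [[9/10, -7/10], [-1/2, 1/2]].
W = K⁻¹C = [[9/10, -7/10], [-1/2, 1/2]] · [[4, 5], [-2, 15]] = [[5, -6], [-3, 5]].

W = [[5, -6], [-3, 5]]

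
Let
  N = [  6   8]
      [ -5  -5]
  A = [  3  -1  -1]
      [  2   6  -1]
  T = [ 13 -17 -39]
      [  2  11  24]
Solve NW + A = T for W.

NW = T − A = [[10, -16, -38], [0, 5, 25]].
Since N multiplies W on the left, W = N⁻¹(T − A).
N has determinant 10; N⁻¹ = [[-1/2, -4/5], [1/2, 3/5]].
W = N⁻¹(T − A) = [[-5, 4, -1], [5, -5, -4]].

W = [[-5, 4, -1], [5, -5, -4]]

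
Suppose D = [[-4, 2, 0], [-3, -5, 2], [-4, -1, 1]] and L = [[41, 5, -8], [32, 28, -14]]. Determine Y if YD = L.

Y = [[-6, -3, -2], [1, -4, -6]]

D is on the right of Y, so right-multiply by D⁻¹: Y = LD⁻¹.
det D = 2, so D⁻¹ = [[-3/2, -1, 2], [-5/2, -2, 4], [-17/2, -6, 13]].
Y = LD⁻¹ = [[41, 5, -8], [32, 28, -14]] · [[-3/2, -1, 2], [-5/2, -2, 4], [-17/2, -6, 13]] = [[-6, -3, -2], [1, -4, -6]].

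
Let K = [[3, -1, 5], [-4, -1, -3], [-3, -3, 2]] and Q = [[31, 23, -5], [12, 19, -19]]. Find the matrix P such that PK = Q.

Right-multiplying both sides by K⁻¹ gives P = QK⁻¹.
det K = -5; the adjugate gives K⁻¹ = [[11/5, 13/5, -8/5], [-17/5, -21/5, 11/5], [-9/5, -12/5, 7/5]].
P = QK⁻¹ = [[31, 23, -5], [12, 19, -19]] · [[11/5, 13/5, -8/5], [-17/5, -21/5, 11/5], [-9/5, -12/5, 7/5]] = [[-1, -4, -6], [-4, -3, -4]].

P = [[-1, -4, -6], [-4, -3, -4]]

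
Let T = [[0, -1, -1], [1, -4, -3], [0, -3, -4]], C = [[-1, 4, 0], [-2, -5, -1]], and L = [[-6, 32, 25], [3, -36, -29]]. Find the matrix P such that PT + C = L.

P = [[-2, -5, -2], [5, 5, 2]]

PT = L − C = [[-5, 28, 25], [5, -31, -28]].
T is on the right of P, so right-multiply by T⁻¹: P = (L − C)T⁻¹.
T has determinant -1; T⁻¹ = [[-7, 1, 1], [-4, 0, 1], [3, 0, -1]].
P = (L − C)T⁻¹ = [[-2, -5, -2], [5, 5, 2]].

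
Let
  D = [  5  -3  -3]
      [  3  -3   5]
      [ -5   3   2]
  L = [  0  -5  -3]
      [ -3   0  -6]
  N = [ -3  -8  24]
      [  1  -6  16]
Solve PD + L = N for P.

P = [[-1, 4, 2], [-5, 3, -4]]

PD = N − L = [[-3, -3, 27], [4, -6, 22]].
Since D sits to the right of P, P = (N − L)D⁻¹.
D has determinant 6; D⁻¹ = [[-7/2, -1/2, -4], [-31/6, -5/6, -17/3], [-1, 0, -1]].
P = (N − L)D⁻¹ = [[-1, 4, 2], [-5, 3, -4]].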